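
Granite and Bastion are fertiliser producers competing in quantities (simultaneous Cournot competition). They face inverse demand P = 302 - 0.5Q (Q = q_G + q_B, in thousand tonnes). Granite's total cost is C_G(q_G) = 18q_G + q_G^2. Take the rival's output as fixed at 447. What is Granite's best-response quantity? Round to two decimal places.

20.17

With the rival's output fixed at 447, Granite's profit is π_G = (302 - (1/2)·447 - (1/2)q_G)q_G - (18q_G + q_G²) = (157/2 - (1/2)q_G)q_G - (18q_G + q_G²).
∂π_G/∂q_G = 121/2 - 3q_G = 0, so q_G = 121/6.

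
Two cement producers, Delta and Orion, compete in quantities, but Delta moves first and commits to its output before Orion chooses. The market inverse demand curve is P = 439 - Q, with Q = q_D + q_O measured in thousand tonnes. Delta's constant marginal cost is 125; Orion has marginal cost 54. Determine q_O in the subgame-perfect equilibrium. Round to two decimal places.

131.75

The follower Orion best-responds to any q_D: π_O = (439 - Q)q_O - 54q_O.
Follower FOC: 385 - q_D - 2q_O = 0, so q_O(q_D) = (385 - q_D)/2.
Delta substitutes q_O(q_D) into its own profit: π_D = q_D(439 - q_D - (385 - q_D)/2) - 125q_D = (493/2 - (1/2)q_D)q_D - 125q_D.
The leader's first-order condition 243/2 - q_D = 0 yields q_D = 243/2.
Then q_O = (385 - 243/2)/2 = 527/4.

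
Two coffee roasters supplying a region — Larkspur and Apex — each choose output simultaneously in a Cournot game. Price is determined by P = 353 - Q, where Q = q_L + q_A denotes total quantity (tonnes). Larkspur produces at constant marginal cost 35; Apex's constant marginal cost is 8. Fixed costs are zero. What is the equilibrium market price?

132

Larkspur's profit: π_L = (353 - Q)q_L - (35q_L). Setting ∂π_L/∂q_L = 0: 318 - 2q_L - (q_A) = 0.
Apex's profit: π_A = (353 - Q)q_A - (8q_A). Setting ∂π_A/∂q_A = 0: 345 - 2q_A - (q_L) = 0.
So q_L = (318 - q_A)/2 and q_A = (345 - q_L)/2.
Substituting one into the other gives q_L = 97 and q_A = 124.
Total output Q = 221, so price P = 353 - 221 = 132.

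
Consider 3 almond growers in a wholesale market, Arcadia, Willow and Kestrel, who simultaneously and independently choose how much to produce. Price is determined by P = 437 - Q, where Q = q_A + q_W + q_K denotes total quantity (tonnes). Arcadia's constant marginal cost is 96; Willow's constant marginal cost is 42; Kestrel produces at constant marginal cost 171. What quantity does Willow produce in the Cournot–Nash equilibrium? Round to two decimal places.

Arcadia's profit: π_A = (437 - Q)q_A - (96q_A). Setting ∂π_A/∂q_A = 0: 341 - 2q_A - (q_W + q_K) = 0.
Willow's first-order condition: 395 - 2q_W - (q_A + q_K) = 0.
Kestrel's profit: π_K = (437 - Q)q_K - (171q_K). Setting ∂π_K/∂q_K = 0: 266 - 2q_K - (q_A + q_W) = 0.
Adding the 3 conditions: 1002 − 2Q − 2Q = 0, i.e. Q = 501/2.
Back-substituting: q_A = (341 − 501/2) = 181/2, q_W = (395 − 501/2) = 289/2, q_K = (266 − 501/2) = 31/2.

144.50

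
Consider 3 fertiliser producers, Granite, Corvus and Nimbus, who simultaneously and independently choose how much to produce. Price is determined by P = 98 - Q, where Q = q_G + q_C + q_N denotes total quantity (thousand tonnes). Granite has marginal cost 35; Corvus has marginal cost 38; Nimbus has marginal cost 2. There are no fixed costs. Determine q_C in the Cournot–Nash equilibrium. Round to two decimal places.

Granite's profit: π_G = (98 - Q)q_G - (35q_G). Setting ∂π_G/∂q_G = 0: 63 - 2q_G - (q_C + q_N) = 0.
Corvus's first-order condition: 60 - 2q_C - (q_G + q_N) = 0.
Nimbus's first-order condition: 96 - 2q_N - (q_G + q_C) = 0.
Summing all 3 equations gives 219 − 4Q = 0, hence Q = 219/4.
Back-substituting: q_G = (63 − 219/4) = 33/4, q_C = (60 − 219/4) = 21/4, q_N = (96 − 219/4) = 165/4.

5.25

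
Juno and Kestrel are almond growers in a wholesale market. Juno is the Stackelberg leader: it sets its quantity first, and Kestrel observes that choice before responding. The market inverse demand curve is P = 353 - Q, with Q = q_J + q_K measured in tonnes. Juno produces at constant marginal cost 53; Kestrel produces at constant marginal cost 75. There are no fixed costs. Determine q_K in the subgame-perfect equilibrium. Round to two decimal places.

The follower Kestrel best-responds to any q_J: π_K = (353 - Q)q_K - 75q_K.
∂π_K/∂q_K = 278 - q_J - 2q_K = 0 gives the reaction function q_K = (278 - q_J)/2.
Juno substitutes q_K(q_J) into its own profit: π_J = q_J(353 - q_J - (278 - q_J)/2) - 53q_J = (214 - (1/2)q_J)q_J - 53q_J.
The leader's first-order condition 161 - q_J = 0 yields q_J = 161.
Then q_K = (278 - 161)/2 = 117/2.

58.50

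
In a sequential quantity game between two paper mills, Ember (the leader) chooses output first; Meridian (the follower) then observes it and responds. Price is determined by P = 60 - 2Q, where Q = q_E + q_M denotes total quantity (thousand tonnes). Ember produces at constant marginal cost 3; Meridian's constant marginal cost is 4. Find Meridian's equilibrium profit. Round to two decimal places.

The follower Meridian best-responds to any q_E: π_M = (60 - 2Q)q_M - 4q_M.
Follower FOC: 56 - 2q_E - 4q_M = 0, so q_M(q_E) = (56 - 2q_E)/4.
The leader anticipates this reaction. Substituting into P = 60 - 2Q gives P = 32 - q_E, so π_E = (32 - q_E)q_E - 3q_E.
Leader FOC: 29 - 2q_E = 0, so q_E = 29/2.
Then q_M = (56 - 2·(29/2))/4 = 27/4.
Price P = 60 - 2·(85/4) = 35/2.
Meridian's profit: (35/2 - 4)·(27/4) = 729/8.

91.13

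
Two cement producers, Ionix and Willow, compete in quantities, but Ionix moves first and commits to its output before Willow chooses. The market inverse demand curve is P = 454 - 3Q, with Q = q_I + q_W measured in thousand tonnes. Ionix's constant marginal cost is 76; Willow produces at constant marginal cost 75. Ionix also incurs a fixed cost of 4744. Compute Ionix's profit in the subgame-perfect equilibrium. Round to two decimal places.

Solve by backward induction. Given q_I, the follower Willow maximises π_W = (454 - 3q_I - 3q_W)q_W - 75q_W.
Setting the follower's marginal profit to zero, 379 - 3q_I - 6q_W = 0, i.e. q_W = (379 - 3q_I)/6.
Ionix substitutes q_W(q_I) into its own profit: π_I = q_I(454 - 3q_I - (379 - 3q_I)/2) - 76q_I = (529/2 - (3/2)q_I)q_I - 76q_I.
The leader's first-order condition 377/2 - 3q_I = 0 yields q_I = 377/6.
Then q_W = (379 - 3·(377/6))/6 = 127/4.
Price P = 454 - 3·(1135/12) = 681/4.
Ionix's profit: (681/4 - 76)·(377/6) - 4744 = 1178.0417.

1178.04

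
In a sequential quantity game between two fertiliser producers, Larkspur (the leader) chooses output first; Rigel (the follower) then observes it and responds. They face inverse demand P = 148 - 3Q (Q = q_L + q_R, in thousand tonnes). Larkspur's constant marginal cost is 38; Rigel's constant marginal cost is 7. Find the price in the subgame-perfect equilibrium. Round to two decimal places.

Solve by backward induction. Given q_L, the follower Rigel maximises π_R = (148 - 3q_L - 3q_R)q_R - 7q_R.
Setting the follower's marginal profit to zero, 141 - 3q_L - 6q_R = 0, i.e. q_R = (141 - 3q_L)/6.
The leader anticipates this reaction. Substituting into P = 148 - 3Q gives P = 155/2 - (3/2)q_L, so π_L = (155/2 - (3/2)q_L)q_L - 38q_L.
The leader's first-order condition 79/2 - 3q_L = 0 yields q_L = 79/6.
Then q_R = (141 - 3·(79/6))/6 = 203/12.
Total output Q = 361/12, so price P = 148 - 3·(361/12) = 231/4.

57.75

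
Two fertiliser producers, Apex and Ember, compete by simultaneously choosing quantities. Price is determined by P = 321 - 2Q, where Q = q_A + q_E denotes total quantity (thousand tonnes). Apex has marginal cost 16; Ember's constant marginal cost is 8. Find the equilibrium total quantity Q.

103

Apex's profit: π_A = (321 - 2Q)q_A - (16q_A). Setting ∂π_A/∂q_A = 0: 305 - 4q_A - 2(q_E) = 0.
Ember's first-order condition: 313 - 4q_E - 2(q_A) = 0.
Best responses: q_A = (305 - 2q_E)/4, q_E = (313 - 2q_A)/4.
Solving the pair: q_A = 99/2, q_E = 107/2.
Total output Q = 99/2 + 107/2 = 103.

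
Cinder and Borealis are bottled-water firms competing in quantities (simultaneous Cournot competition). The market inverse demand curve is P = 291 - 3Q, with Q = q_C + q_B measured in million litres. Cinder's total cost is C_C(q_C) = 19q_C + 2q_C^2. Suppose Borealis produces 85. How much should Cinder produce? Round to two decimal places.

1.70

With the rival's output fixed at 85, Cinder's profit is π_C = (291 - 3·85 - 3q_C)q_C - (19q_C + 2q_C²) = (36 - 3q_C)q_C - (19q_C + 2q_C²).
∂π_C/∂q_C = 17 - 10q_C = 0, so q_C = 17/10.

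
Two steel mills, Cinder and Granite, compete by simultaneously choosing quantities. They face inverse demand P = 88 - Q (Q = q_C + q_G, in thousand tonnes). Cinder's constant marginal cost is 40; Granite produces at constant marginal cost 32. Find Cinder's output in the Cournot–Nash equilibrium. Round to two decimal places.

Cinder's profit: π_C = (88 - Q)q_C - (40q_C). Setting ∂π_C/∂q_C = 0: 48 - 2q_C - (q_G) = 0.
Granite's first-order condition: 56 - 2q_G - (q_C) = 0.
Best responses: q_C = (48 - q_G)/2, q_G = (56 - q_C)/2.
Substituting one into the other gives q_C = 40/3 and q_G = 64/3.

13.33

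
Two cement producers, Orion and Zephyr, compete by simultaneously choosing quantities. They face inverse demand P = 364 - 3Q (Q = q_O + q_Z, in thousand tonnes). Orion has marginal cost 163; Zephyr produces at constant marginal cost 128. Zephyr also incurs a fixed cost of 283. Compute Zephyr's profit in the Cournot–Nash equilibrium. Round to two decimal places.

2437.04

Orion's profit: π_O = (364 - 3Q)q_O - (163q_O). Setting ∂π_O/∂q_O = 0: 201 - 6q_O - 3(q_Z) = 0.
Zephyr's first-order condition: 236 - 6q_Z - 3(q_O) = 0.
So q_O = (201 - 3q_Z)/6 and q_Z = (236 - 3q_O)/6.
Solving the pair: q_O = 166/9, q_Z = 271/9.
Price P = 364 - 3·(437/9) = 655/3.
Zephyr's profit: (655/3 - 128)·(271/9) - 283 = 2437.0370.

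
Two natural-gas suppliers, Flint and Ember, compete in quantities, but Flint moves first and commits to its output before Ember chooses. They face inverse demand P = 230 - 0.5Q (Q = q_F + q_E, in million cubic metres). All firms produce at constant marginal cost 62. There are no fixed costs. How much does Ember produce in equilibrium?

The follower Ember best-responds to any q_F: π_E = (230 - 0.5Q)q_E - 62q_E.
∂π_E/∂q_E = 168 - (1/2)q_F - q_E = 0 gives the reaction function q_E = (168 - (1/2)q_F).
Flint substitutes q_E(q_F) into its own profit: π_F = q_F(230 - (1/2)q_F - (168 - (1/2)q_F)/2) - 62q_F = (146 - (1/4)q_F)q_F - 62q_F.
The leader's first-order condition 84 - (1/2)q_F = 0 yields q_F = 168.
Then q_E = (168 - (1/2)·168) = 84.

84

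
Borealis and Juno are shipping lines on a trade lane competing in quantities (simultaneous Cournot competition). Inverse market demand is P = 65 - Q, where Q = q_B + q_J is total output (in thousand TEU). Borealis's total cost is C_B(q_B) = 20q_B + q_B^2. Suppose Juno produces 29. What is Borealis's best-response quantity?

4

With the rival's output fixed at 29, Borealis's profit is π_B = (65 - 29 - q_B)q_B - (20q_B + q_B²) = (36 - q_B)q_B - (20q_B + q_B²).
∂π_B/∂q_B = 16 - 4q_B = 0, so q_B = 4.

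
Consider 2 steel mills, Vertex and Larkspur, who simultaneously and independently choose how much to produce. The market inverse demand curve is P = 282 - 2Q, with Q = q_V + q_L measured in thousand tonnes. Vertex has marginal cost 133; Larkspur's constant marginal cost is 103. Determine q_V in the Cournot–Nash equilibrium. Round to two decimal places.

19.83

Vertex's profit: π_V = (282 - 2Q)q_V - (133q_V). Setting ∂π_V/∂q_V = 0: 149 - 4q_V - 2(q_L) = 0.
Larkspur's first-order condition: 179 - 4q_L - 2(q_V) = 0.
Best responses: q_V = (149 - 2q_L)/4, q_L = (179 - 2q_V)/4.
Solving the pair: q_V = 119/6, q_L = 209/6.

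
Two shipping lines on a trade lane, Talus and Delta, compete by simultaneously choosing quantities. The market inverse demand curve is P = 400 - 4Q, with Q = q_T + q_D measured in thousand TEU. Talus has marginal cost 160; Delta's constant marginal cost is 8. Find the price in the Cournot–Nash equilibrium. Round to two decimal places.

Talus's profit: π_T = (400 - 4Q)q_T - (160q_T). Setting ∂π_T/∂q_T = 0: 240 - 8q_T - 4(q_D) = 0.
Delta's first-order condition: 392 - 8q_D - 4(q_T) = 0.
Best responses: q_T = (240 - 4q_D)/8, q_D = (392 - 4q_T)/8.
Substituting one into the other gives q_T = 22/3 and q_D = 136/3.
Total output Q = 158/3, so price P = 400 - 4·(158/3) = 568/3.

189.33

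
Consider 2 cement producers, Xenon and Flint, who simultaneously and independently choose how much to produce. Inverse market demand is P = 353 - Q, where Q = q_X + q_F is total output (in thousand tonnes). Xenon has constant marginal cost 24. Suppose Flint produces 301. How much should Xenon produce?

With the rival's output fixed at 301, Xenon's profit is π_X = (353 - 301 - q_X)q_X - (24q_X) = (52 - q_X)q_X - (24q_X).
∂π_X/∂q_X = 28 - 2q_X = 0, so q_X = 14.

14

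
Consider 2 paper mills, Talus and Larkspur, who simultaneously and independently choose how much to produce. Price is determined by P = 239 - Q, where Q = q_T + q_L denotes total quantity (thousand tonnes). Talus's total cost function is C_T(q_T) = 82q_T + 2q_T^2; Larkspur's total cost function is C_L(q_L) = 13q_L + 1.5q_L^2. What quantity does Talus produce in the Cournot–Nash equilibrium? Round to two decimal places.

Talus's profit: π_T = (239 - Q)q_T - (82q_T + 2q_T²). Setting ∂π_T/∂q_T = 0: 157 - 6q_T - (q_L) = 0.
Larkspur's first-order condition: 226 - 5q_L - (q_T) = 0.
So q_T = (157 - q_L)/6 and q_L = (226 - q_T)/5.
Solving the pair: q_T = 559/29, q_L = 1199/29.

19.28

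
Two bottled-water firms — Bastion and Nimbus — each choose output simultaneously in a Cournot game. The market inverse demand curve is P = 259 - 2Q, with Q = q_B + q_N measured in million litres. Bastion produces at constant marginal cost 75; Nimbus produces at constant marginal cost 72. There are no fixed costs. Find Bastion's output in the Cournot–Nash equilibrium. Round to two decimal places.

Bastion's profit: π_B = (259 - 2Q)q_B - (75q_B). Setting ∂π_B/∂q_B = 0: 184 - 4q_B - 2(q_N) = 0.
Nimbus's first-order condition: 187 - 4q_N - 2(q_B) = 0.
Best responses: q_B = (184 - 2q_N)/4, q_N = (187 - 2q_B)/4.
Solving the pair: q_B = 181/6, q_N = 95/3.

30.17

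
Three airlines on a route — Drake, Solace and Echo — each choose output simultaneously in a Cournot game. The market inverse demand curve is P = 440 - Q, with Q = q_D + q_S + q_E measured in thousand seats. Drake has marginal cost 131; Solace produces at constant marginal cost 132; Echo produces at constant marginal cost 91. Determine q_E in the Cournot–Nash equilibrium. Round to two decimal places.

Drake's profit: π_D = (440 - Q)q_D - (131q_D). Setting ∂π_D/∂q_D = 0: 309 - 2q_D - (q_S + q_E) = 0.
Solace's first-order condition: 308 - 2q_S - (q_D + q_E) = 0.
Echo's profit: π_E = (440 - Q)q_E - (91q_E). Setting ∂π_E/∂q_E = 0: 349 - 2q_E - (q_D + q_S) = 0.
Summing all 3 equations gives 966 − 4Q = 0, hence Q = 483/2.
Back-substituting: q_D = (309 − 483/2) = 135/2, q_S = (308 − 483/2) = 133/2, q_E = (349 − 483/2) = 215/2.

107.50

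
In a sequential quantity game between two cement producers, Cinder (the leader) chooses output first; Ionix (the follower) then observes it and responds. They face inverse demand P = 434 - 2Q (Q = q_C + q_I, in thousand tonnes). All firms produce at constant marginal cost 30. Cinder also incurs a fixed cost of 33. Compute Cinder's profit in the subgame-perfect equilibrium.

10168

The follower Ionix best-responds to any q_C: π_I = (434 - 2Q)q_I - 30q_I.
Setting the follower's marginal profit to zero, 404 - 2q_C - 4q_I = 0, i.e. q_I = (404 - 2q_C)/4.
Cinder substitutes q_I(q_C) into its own profit: π_C = q_C(434 - 2q_C - (404 - 2q_C)/2) - 30q_C = (232 - q_C)q_C - 30q_C.
The leader's first-order condition 202 - 2q_C = 0 yields q_C = 101.
Then q_I = (404 - 2·101)/4 = 101/2.
Price P = 434 - 2·(303/2) = 131.
Cinder's profit: (131 - 30)·101 - 33 = 10168.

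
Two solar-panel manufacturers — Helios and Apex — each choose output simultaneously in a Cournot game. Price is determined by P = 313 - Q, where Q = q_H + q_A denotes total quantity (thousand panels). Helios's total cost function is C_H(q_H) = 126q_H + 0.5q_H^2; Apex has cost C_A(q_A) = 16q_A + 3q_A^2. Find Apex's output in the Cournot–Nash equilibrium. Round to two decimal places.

Helios's profit: π_H = (313 - Q)q_H - (126q_H + (1/2)q_H²). Setting ∂π_H/∂q_H = 0: 187 - 3q_H - (q_A) = 0.
Apex's profit: π_A = (313 - Q)q_A - (16q_A + 3q_A²). Setting ∂π_A/∂q_A = 0: 297 - 8q_A - (q_H) = 0.
So q_H = (187 - q_A)/3 and q_A = (297 - q_H)/8.
Solving the pair: q_H = 1199/23, q_A = 704/23.

30.61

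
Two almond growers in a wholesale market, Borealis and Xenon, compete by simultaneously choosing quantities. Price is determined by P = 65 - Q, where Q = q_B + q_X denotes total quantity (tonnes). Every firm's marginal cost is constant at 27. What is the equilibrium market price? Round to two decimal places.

Each firm earns π_i = (65 - Q)q_i - 27q_i.
First-order condition (treating rivals' output as given): 38 - 2q_i - q_j = 0.
With identical firms every q_j equals q_i, so q_j = q_i and 38 = 3q_i, giving q_i = 38/3.
Total output Q = 76/3, so price P = 65 - 76/3 = 119/3.

39.67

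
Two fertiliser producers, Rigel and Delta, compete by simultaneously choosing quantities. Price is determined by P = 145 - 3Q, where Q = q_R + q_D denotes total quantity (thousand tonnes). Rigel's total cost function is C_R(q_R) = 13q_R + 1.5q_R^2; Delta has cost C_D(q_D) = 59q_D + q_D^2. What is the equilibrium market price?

89

Rigel's profit: π_R = (145 - 3Q)q_R - (13q_R + (3/2)q_R²). Setting ∂π_R/∂q_R = 0: 132 - 9q_R - 3(q_D) = 0.
Delta's first-order condition: 86 - 8q_D - 3(q_R) = 0.
Rearranging gives the reaction functions q_R = (132 - 3q_D)/9 and q_D = (86 - 3q_R)/8.
Solving the pair: q_R = 38/3, q_D = 6.
Total output Q = 56/3, so price P = 145 - 3·(56/3) = 89.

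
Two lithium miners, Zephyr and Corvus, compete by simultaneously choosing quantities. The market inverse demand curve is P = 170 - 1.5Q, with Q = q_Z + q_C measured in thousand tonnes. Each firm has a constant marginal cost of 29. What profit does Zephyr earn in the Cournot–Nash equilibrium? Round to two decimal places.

A representative firm's profit is π_i = q_i(170 - 1.5Q) - 29q_i.
First-order condition (treating rivals' output as given): 141 - 3q_i - (3/2)q_j = 0.
By symmetry each firm produces the same amount; substituting q_j = q_i yields q_i = 141/(9/2) = 94/3.
Price P = 170 - (3/2)·(188/3) = 76.
Zephyr's profit: (76 - 29)·(94/3) = 1472.6667.

1472.67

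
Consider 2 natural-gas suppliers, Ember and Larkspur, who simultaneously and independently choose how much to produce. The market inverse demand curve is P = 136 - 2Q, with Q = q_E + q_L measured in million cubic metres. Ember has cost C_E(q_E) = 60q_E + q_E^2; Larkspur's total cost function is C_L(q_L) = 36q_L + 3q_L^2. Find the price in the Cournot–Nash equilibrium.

Ember's profit: π_E = (136 - 2Q)q_E - (60q_E + q_E²). Setting ∂π_E/∂q_E = 0: 76 - 6q_E - 2(q_L) = 0.
Larkspur's profit: π_L = (136 - 2Q)q_L - (36q_L + 3q_L²). Setting ∂π_L/∂q_L = 0: 100 - 10q_L - 2(q_E) = 0.
So q_E = (76 - 2q_L)/6 and q_L = (100 - 2q_E)/10.
Solving the pair: q_E = 10, q_L = 8.
Total output Q = 18, so price P = 136 - 2·18 = 100.

100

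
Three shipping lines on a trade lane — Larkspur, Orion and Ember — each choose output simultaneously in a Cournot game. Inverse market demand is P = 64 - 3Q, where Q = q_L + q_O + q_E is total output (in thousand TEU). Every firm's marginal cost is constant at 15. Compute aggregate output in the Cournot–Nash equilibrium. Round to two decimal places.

12.25

A representative firm's profit is π_i = q_i(64 - 3Q) - 15q_i.
Setting ∂π_i/∂q_i = 0 with rivals' quantities fixed: 49 - 6q_i - 3·Σ_{j≠i} q_j = 0.
By symmetry each firm produces the same amount; substituting Σ_{j≠i} q_j = 2q_i yields q_i = 49/12.
Total output Q = 49/12 + 49/12 + 49/12 = 49/4.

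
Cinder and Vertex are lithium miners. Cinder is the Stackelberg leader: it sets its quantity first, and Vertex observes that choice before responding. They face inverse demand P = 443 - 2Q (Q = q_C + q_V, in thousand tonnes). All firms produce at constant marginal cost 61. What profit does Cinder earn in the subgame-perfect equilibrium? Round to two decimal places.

9120.25

The follower Vertex best-responds to any q_C: π_V = (443 - 2Q)q_V - 61q_V.
Follower FOC: 382 - 2q_C - 4q_V = 0, so q_V(q_C) = (382 - 2q_C)/4.
Cinder substitutes q_V(q_C) into its own profit: π_C = q_C(443 - 2q_C - (382 - 2q_C)/2) - 61q_C = (252 - q_C)q_C - 61q_C.
Leader FOC: 191 - 2q_C = 0, so q_C = 191/2.
Then q_V = (382 - 2·(191/2))/4 = 191/4.
Price P = 443 - 2·(573/4) = 313/2.
Cinder's profit: (313/2 - 61)·(191/2) = 9120.2500.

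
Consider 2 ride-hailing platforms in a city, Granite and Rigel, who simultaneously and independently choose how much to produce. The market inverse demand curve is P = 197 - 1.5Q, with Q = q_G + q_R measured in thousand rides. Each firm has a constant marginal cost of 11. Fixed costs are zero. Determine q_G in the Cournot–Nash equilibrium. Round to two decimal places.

A representative firm's profit is π_i = q_i(197 - 1.5Q) - 11q_i.
Setting ∂π_i/∂q_i = 0 with rivals' quantities fixed: 186 - 3q_i - (3/2)q_j = 0.
With identical firms every q_j equals q_i, so q_j = q_i and 186 = (9/2)q_i, giving q_i = 124/3.

41.33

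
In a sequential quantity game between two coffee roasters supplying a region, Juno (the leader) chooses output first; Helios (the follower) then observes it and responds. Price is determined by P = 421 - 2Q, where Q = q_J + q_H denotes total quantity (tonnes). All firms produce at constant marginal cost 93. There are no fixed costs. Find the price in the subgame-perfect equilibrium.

Solve by backward induction. Given q_J, the follower Helios maximises π_H = (421 - 2q_J - 2q_H)q_H - 93q_H.
Setting the follower's marginal profit to zero, 328 - 2q_J - 4q_H = 0, i.e. q_H = (328 - 2q_J)/4.
The leader anticipates this reaction. Substituting into P = 421 - 2Q gives P = 257 - q_J, so π_J = (257 - q_J)q_J - 93q_J.
Maximising: ∂π_J/∂q_J = 164 - 2q_J = 0, giving q_J = 82.
Then q_H = (328 - 2·82)/4 = 41.
Total output Q = 123, so price P = 421 - 2·123 = 175.

175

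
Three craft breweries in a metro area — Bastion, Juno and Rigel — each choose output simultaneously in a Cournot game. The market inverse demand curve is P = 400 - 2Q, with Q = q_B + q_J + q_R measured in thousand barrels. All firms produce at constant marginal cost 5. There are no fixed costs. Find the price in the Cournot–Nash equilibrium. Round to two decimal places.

A representative firm's profit is π_i = q_i(400 - 2Q) - 5q_i.
Setting ∂π_i/∂q_i = 0 with rivals' quantities fixed: 395 - 4q_i - 2·Σ_{j≠i} q_j = 0.
With identical firms every q_j equals q_i, so Σ_{j≠i} q_j = 2q_i and 395 = 8q_i, giving q_i = 395/8.
Total output Q = 1185/8, so price P = 400 - 2·(1185/8) = 415/4.

103.75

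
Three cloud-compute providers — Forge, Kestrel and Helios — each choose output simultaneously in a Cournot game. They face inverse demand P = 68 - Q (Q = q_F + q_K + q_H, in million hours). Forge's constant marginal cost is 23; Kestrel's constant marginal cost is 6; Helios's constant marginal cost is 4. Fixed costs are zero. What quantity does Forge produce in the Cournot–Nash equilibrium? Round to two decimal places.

2.25

Forge's profit: π_F = (68 - Q)q_F - (23q_F). Setting ∂π_F/∂q_F = 0: 45 - 2q_F - (q_K + q_H) = 0.
Kestrel's profit: π_K = (68 - Q)q_K - (6q_K). Setting ∂π_K/∂q_K = 0: 62 - 2q_K - (q_F + q_H) = 0.
Helios's first-order condition: 64 - 2q_H - (q_F + q_K) = 0.
Summing all 3 equations gives 171 − 4Q = 0, hence Q = 171/4.
Back-substituting: q_F = (45 − 171/4) = 9/4, q_K = (62 − 171/4) = 77/4, q_H = (64 − 171/4) = 85/4.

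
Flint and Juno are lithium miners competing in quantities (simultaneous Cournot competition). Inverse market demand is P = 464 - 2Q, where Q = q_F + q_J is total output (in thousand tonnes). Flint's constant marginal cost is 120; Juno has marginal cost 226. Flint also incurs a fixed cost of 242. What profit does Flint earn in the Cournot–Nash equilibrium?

Flint's profit: π_F = (464 - 2Q)q_F - (120q_F). Setting ∂π_F/∂q_F = 0: 344 - 4q_F - 2(q_J) = 0.
Juno's profit: π_J = (464 - 2Q)q_J - (226q_J). Setting ∂π_J/∂q_J = 0: 238 - 4q_J - 2(q_F) = 0.
Best responses: q_F = (344 - 2q_J)/4, q_J = (238 - 2q_F)/4.
Solving the pair: q_F = 75, q_J = 22.
Price P = 464 - 2·97 = 270.
Flint's profit: (270 - 120)·75 - 242 = 11008.

11008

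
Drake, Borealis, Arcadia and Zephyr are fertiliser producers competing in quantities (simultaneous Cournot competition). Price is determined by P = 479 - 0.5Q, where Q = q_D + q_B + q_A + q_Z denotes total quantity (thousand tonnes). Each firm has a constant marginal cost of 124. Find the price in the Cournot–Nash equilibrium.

195

Each firm earns π_i = (479 - 0.5Q)q_i - 124q_i.
Setting ∂π_i/∂q_i = 0 with rivals' quantities fixed: 355 - q_i - (1/2)·Σ_{j≠i} q_j = 0.
By symmetry each firm produces the same amount; substituting Σ_{j≠i} q_j = 3q_i yields q_i = 355/(5/2) = 142.
Total output Q = 568, so price P = 479 - (1/2)·568 = 195.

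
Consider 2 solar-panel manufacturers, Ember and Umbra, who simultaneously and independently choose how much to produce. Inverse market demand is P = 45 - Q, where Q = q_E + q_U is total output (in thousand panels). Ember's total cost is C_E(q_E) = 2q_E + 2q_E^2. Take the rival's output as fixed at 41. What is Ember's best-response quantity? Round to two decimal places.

0.33

With the rival's output fixed at 41, Ember's profit is π_E = (45 - 41 - q_E)q_E - (2q_E + 2q_E²) = (4 - q_E)q_E - (2q_E + 2q_E²).
∂π_E/∂q_E = 2 - 6q_E = 0, so q_E = 1/3.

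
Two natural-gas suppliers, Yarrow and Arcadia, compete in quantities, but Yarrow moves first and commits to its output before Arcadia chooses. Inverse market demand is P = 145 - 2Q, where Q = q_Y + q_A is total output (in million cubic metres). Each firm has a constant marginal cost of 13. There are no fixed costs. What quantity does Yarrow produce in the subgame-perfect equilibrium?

33

The follower Arcadia best-responds to any q_Y: π_A = (145 - 2Q)q_A - 13q_A.
∂π_A/∂q_A = 132 - 2q_Y - 4q_A = 0 gives the reaction function q_A = (132 - 2q_Y)/4.
The leader anticipates this reaction. Substituting into P = 145 - 2Q gives P = 79 - q_Y, so π_Y = (79 - q_Y)q_Y - 13q_Y.
Maximising: ∂π_Y/∂q_Y = 66 - 2q_Y = 0, giving q_Y = 33.
Then q_A = (132 - 2·33)/4 = 33/2.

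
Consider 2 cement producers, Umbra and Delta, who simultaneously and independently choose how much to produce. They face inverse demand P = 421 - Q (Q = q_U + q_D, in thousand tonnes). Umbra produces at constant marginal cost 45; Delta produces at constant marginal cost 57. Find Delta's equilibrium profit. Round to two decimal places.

13767.11

Umbra's profit: π_U = (421 - Q)q_U - (45q_U). Setting ∂π_U/∂q_U = 0: 376 - 2q_U - (q_D) = 0.
Delta's first-order condition: 364 - 2q_D - (q_U) = 0.
So q_U = (376 - q_D)/2 and q_D = (364 - q_U)/2.
Solving the pair: q_U = 388/3, q_D = 352/3.
Price P = 421 - 740/3 = 523/3.
Delta's profit: (523/3 - 57)·(352/3) = 13767.1111.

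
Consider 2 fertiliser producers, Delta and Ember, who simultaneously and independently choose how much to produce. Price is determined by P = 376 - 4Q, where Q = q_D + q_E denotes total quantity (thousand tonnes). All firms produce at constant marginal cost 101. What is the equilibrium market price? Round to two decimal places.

Each firm earns π_i = (376 - 4Q)q_i - 101q_i.
First-order condition (treating rivals' output as given): 275 - 8q_i - 4q_j = 0.
With identical firms every q_j equals q_i, so q_j = q_i and 275 = 12q_i, giving q_i = 275/12.
Total output Q = 275/6, so price P = 376 - 4·(275/6) = 578/3.

192.67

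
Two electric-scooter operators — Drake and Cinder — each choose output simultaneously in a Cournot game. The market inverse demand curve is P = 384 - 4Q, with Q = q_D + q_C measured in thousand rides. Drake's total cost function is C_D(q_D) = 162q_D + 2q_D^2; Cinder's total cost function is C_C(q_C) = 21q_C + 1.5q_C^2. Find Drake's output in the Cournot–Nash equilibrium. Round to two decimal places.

8.53

Drake's profit: π_D = (384 - 4Q)q_D - (162q_D + 2q_D²). Setting ∂π_D/∂q_D = 0: 222 - 12q_D - 4(q_C) = 0.
Cinder's first-order condition: 363 - 11q_C - 4(q_D) = 0.
Rearranging gives the reaction functions q_D = (222 - 4q_C)/12 and q_C = (363 - 4q_D)/11.
Substituting one into the other gives q_D = 495/58 and q_C = 867/29.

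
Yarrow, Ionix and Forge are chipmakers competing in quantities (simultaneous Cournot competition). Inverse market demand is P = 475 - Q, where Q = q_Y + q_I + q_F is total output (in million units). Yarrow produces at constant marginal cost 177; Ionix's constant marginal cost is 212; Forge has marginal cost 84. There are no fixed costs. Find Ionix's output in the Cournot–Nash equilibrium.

Yarrow's profit: π_Y = (475 - Q)q_Y - (177q_Y). Setting ∂π_Y/∂q_Y = 0: 298 - 2q_Y - (q_I + q_F) = 0.
Ionix's first-order condition: 263 - 2q_I - (q_Y + q_F) = 0.
Forge's profit: π_F = (475 - Q)q_F - (84q_F). Setting ∂π_F/∂q_F = 0: 391 - 2q_F - (q_Y + q_I) = 0.
Summing all 3 equations gives 952 − 4Q = 0, hence Q = 238.
Back-substituting: q_Y = (298 − 238) = 60, q_I = (263 − 238) = 25, q_F = (391 − 238) = 153.

25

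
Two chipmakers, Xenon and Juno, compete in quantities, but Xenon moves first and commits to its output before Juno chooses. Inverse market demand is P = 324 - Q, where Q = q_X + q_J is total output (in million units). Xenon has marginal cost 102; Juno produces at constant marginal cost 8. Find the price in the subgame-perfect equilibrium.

Solve by backward induction. Given q_X, the follower Juno maximises π_J = (324 - q_X - q_J)q_J - 8q_J.
∂π_J/∂q_J = 316 - q_X - 2q_J = 0 gives the reaction function q_J = (316 - q_X)/2.
Xenon substitutes q_J(q_X) into its own profit: π_X = q_X(324 - q_X - (316 - q_X)/2) - 102q_X = (166 - (1/2)q_X)q_X - 102q_X.
Maximising: ∂π_X/∂q_X = 64 - q_X = 0, giving q_X = 64.
Then q_J = (316 - 64)/2 = 126.
Total output Q = 190, so price P = 324 - 190 = 134.

134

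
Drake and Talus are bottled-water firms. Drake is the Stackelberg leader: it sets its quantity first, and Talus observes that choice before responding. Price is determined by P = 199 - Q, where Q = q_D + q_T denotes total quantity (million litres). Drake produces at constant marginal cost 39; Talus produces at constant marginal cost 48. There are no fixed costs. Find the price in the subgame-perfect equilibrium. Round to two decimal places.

81.25

Solve by backward induction. Given q_D, the follower Talus maximises π_T = (199 - q_D - q_T)q_T - 48q_T.
Follower FOC: 151 - q_D - 2q_T = 0, so q_T(q_D) = (151 - q_D)/2.
The leader anticipates this reaction. Substituting into P = 199 - Q gives P = 247/2 - (1/2)q_D, so π_D = (247/2 - (1/2)q_D)q_D - 39q_D.
The leader's first-order condition 169/2 - q_D = 0 yields q_D = 169/2.
Then q_T = (151 - 169/2)/2 = 133/4.
Total output Q = 471/4, so price P = 199 - 471/4 = 325/4.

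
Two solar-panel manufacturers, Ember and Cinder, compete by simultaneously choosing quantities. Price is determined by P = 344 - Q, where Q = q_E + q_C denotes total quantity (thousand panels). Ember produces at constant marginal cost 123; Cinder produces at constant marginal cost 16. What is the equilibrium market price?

161

Ember's profit: π_E = (344 - Q)q_E - (123q_E). Setting ∂π_E/∂q_E = 0: 221 - 2q_E - (q_C) = 0.
Cinder's profit: π_C = (344 - Q)q_C - (16q_C). Setting ∂π_C/∂q_C = 0: 328 - 2q_C - (q_E) = 0.
Rearranging gives the reaction functions q_E = (221 - q_C)/2 and q_C = (328 - q_E)/2.
Solving the pair: q_E = 38, q_C = 145.
Total output Q = 183, so price P = 344 - 183 = 161.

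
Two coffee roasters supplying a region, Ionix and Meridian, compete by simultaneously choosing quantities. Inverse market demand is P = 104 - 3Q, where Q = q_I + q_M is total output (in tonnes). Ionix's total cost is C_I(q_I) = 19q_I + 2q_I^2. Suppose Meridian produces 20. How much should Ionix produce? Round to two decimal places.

With the rival's output fixed at 20, Ionix's profit is π_I = (104 - 3·20 - 3q_I)q_I - (19q_I + 2q_I²) = (44 - 3q_I)q_I - (19q_I + 2q_I²).
∂π_I/∂q_I = 25 - 10q_I = 0, so q_I = 5/2.

2.50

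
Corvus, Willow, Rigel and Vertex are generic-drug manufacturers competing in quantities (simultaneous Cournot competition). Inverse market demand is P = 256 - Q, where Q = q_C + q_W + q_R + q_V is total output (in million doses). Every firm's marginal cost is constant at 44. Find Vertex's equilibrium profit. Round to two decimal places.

Each firm earns π_i = (256 - Q)q_i - 44q_i.
First-order condition (treating rivals' output as given): 212 - 2q_i - Σ_{j≠i} q_j = 0.
By symmetry each firm produces the same amount; substituting Σ_{j≠i} q_j = 3q_i yields q_i = 212/5.
Price P = 256 - 848/5 = 432/5.
Vertex's profit: (432/5 - 44)·(212/5) = 1797.7600.

1797.76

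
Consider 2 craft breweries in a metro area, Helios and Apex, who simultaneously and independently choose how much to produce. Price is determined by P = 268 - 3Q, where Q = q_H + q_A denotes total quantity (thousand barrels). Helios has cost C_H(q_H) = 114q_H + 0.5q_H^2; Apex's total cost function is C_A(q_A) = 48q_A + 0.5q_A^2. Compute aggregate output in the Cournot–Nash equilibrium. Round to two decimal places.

37.40

Helios's profit: π_H = (268 - 3Q)q_H - (114q_H + (1/2)q_H²). Setting ∂π_H/∂q_H = 0: 154 - 7q_H - 3(q_A) = 0.
Apex's profit: π_A = (268 - 3Q)q_A - (48q_A + (1/2)q_A²). Setting ∂π_A/∂q_A = 0: 220 - 7q_A - 3(q_H) = 0.
Best responses: q_H = (154 - 3q_A)/7, q_A = (220 - 3q_H)/7.
Substituting one into the other gives q_H = 209/20 and q_A = 539/20.
Total output Q = 209/20 + 539/20 = 187/5.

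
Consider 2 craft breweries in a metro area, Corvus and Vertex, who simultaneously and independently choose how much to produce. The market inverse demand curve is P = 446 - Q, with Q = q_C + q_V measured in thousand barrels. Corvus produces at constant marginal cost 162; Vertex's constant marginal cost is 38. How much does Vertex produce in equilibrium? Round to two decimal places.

Corvus's profit: π_C = (446 - Q)q_C - (162q_C). Setting ∂π_C/∂q_C = 0: 284 - 2q_C - (q_V) = 0.
Vertex's first-order condition: 408 - 2q_V - (q_C) = 0.
So q_C = (284 - q_V)/2 and q_V = (408 - q_C)/2.
Solving the pair: q_C = 160/3, q_V = 532/3.

177.33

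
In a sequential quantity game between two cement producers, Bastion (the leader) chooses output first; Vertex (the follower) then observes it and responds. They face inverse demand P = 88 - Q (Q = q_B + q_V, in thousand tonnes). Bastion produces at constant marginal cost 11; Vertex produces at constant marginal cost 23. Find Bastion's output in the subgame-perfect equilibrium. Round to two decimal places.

44.50

The follower Vertex best-responds to any q_B: π_V = (88 - Q)q_V - 23q_V.
Follower FOC: 65 - q_B - 2q_V = 0, so q_V(q_B) = (65 - q_B)/2.
The leader anticipates this reaction. Substituting into P = 88 - Q gives P = 111/2 - (1/2)q_B, so π_B = (111/2 - (1/2)q_B)q_B - 11q_B.
Maximising: ∂π_B/∂q_B = 89/2 - q_B = 0, giving q_B = 89/2.
Then q_V = (65 - 89/2)/2 = 41/4.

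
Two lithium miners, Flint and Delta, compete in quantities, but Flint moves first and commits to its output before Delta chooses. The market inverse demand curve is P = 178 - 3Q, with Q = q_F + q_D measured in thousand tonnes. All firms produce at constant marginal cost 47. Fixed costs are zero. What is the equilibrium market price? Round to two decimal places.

79.75

The follower Delta best-responds to any q_F: π_D = (178 - 3Q)q_D - 47q_D.
Setting the follower's marginal profit to zero, 131 - 3q_F - 6q_D = 0, i.e. q_D = (131 - 3q_F)/6.
The leader anticipates this reaction. Substituting into P = 178 - 3Q gives P = 225/2 - (3/2)q_F, so π_F = (225/2 - (3/2)q_F)q_F - 47q_F.
Leader FOC: 131/2 - 3q_F = 0, so q_F = 131/6.
Then q_D = (131 - 3·(131/6))/6 = 131/12.
Total output Q = 131/4, so price P = 178 - 3·(131/4) = 319/4.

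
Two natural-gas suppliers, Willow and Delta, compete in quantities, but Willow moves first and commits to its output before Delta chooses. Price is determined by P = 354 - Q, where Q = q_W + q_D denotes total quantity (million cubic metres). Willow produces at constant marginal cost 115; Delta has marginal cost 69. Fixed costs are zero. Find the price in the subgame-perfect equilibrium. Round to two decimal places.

The follower Delta best-responds to any q_W: π_D = (354 - Q)q_D - 69q_D.
Setting the follower's marginal profit to zero, 285 - q_W - 2q_D = 0, i.e. q_D = (285 - q_W)/2.
Willow substitutes q_D(q_W) into its own profit: π_W = q_W(354 - q_W - (285 - q_W)/2) - 115q_W = (423/2 - (1/2)q_W)q_W - 115q_W.
Maximising: ∂π_W/∂q_W = 193/2 - q_W = 0, giving q_W = 193/2.
Then q_D = (285 - 193/2)/2 = 377/4.
Total output Q = 763/4, so price P = 354 - 763/4 = 653/4.

163.25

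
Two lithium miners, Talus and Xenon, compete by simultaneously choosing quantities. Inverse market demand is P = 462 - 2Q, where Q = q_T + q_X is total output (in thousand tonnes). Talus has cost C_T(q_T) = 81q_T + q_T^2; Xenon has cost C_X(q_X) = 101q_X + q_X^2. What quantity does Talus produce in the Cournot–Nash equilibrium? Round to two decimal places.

48.88

Talus's profit: π_T = (462 - 2Q)q_T - (81q_T + q_T²). Setting ∂π_T/∂q_T = 0: 381 - 6q_T - 2(q_X) = 0.
Xenon's first-order condition: 361 - 6q_X - 2(q_T) = 0.
Rearranging gives the reaction functions q_T = (381 - 2q_X)/6 and q_X = (361 - 2q_T)/6.
Solving the pair: q_T = 391/8, q_X = 351/8.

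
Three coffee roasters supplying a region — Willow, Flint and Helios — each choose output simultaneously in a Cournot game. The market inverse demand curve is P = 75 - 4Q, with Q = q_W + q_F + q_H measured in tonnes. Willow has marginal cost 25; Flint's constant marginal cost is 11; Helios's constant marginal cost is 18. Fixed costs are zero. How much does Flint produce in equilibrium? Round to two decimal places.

5.31

Willow's profit: π_W = (75 - 4Q)q_W - (25q_W). Setting ∂π_W/∂q_W = 0: 50 - 8q_W - 4(q_F + q_H) = 0.
Flint's profit: π_F = (75 - 4Q)q_F - (11q_F). Setting ∂π_F/∂q_F = 0: 64 - 8q_F - 4(q_W + q_H) = 0.
Helios's profit: π_H = (75 - 4Q)q_H - (18q_H). Setting ∂π_H/∂q_H = 0: 57 - 8q_H - 4(q_W + q_F) = 0.
Adding the 3 first-order conditions: 171 − 16Q = 0, so Q = 171/16.
Back-substituting: q_W = (50 − 171/4)/4 = 29/16, q_F = (64 − 171/4)/4 = 85/16, q_H = (57 − 171/4)/4 = 57/16.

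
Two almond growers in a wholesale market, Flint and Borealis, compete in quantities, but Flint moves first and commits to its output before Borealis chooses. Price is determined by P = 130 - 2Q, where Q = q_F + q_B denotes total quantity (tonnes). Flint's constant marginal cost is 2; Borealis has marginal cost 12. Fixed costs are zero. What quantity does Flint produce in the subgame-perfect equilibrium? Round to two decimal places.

34.50

Solve by backward induction. Given q_F, the follower Borealis maximises π_B = (130 - 2q_F - 2q_B)q_B - 12q_B.
∂π_B/∂q_B = 118 - 2q_F - 4q_B = 0 gives the reaction function q_B = (118 - 2q_F)/4.
The leader anticipates this reaction. Substituting into P = 130 - 2Q gives P = 71 - q_F, so π_F = (71 - q_F)q_F - 2q_F.
The leader's first-order condition 69 - 2q_F = 0 yields q_F = 69/2.
Then q_B = (118 - 2·(69/2))/4 = 49/4.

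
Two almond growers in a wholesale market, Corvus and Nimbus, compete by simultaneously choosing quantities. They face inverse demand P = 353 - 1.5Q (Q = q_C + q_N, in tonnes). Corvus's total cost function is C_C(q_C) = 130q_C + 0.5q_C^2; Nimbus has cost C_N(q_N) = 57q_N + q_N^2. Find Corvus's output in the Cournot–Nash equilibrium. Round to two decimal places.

Corvus's profit: π_C = (353 - 1.5Q)q_C - (130q_C + (1/2)q_C²). Setting ∂π_C/∂q_C = 0: 223 - 4q_C - (3/2)(q_N) = 0.
Nimbus's profit: π_N = (353 - 1.5Q)q_N - (57q_N + q_N²). Setting ∂π_N/∂q_N = 0: 296 - 5q_N - (3/2)(q_C) = 0.
So q_C = (223 - (3/2)q_N)/4 and q_N = (296 - (3/2)q_C)/5.
Solving the pair: q_C = 37.8028, q_N = 47.8592.

37.80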